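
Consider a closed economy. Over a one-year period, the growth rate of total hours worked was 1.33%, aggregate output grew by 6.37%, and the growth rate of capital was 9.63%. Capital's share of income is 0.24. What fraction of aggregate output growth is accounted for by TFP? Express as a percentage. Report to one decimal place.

Labor's share = 1 − 0.24 = 0.76.
Capital: 0.24 × 9.63 = 2.3112 pp.
Total hours worked: 0.76 × 1.33 = 1.0108 pp.
TFP growth = 6.37 − 3.322 = 3.048%.
TFP share of growth = 3.048 / 6.37 × 100 = 47.849%.

47.8%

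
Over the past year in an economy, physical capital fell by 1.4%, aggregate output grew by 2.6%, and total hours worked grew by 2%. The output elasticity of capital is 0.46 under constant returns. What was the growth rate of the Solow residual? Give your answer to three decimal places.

Labor's share = 1 − 0.46 = 0.54.
Physical capital: 0.46 × (-1.4) = -0.644 pp.
Total hours worked: 0.54 × 2 = 1.08 pp.
TFP growth = 2.6 − 0.436 = 2.164%.

The Solow residual grew 2.164%.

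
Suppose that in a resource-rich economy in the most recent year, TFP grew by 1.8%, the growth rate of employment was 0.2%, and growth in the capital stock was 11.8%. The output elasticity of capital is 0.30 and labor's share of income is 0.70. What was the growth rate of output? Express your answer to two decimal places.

Output growth was 5.48%.

Labor's share = 1 − 0.3 = 0.7.
The capital stock: 0.3 × 11.8 = 3.54 pp.
Employment: 0.7 × 0.2 = 0.14 pp.
Output growth = 1.8 + 3.68 = 5.48%.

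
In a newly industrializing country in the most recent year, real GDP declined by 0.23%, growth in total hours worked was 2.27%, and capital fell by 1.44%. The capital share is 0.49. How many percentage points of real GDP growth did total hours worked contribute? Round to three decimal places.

Labor's share = 1 − 0.49 = 0.51.
Contribution = share × growth = 0.51 × 2.27 = 1.1577 pp.

1.158 pp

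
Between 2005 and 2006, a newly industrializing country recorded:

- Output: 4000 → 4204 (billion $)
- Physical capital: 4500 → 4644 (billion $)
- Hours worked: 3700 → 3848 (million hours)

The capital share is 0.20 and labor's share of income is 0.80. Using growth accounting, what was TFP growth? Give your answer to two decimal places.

1.26%

Output growth = (4204 − 4000) / 4000 = 5.1%.
Physical capital growth = (4644 − 4500) / 4500 = 3.2%.
Hours worked growth = (3848 − 3700) / 3700 = 4%.
Labor's share = 1 − 0.2 = 0.8.
Physical capital: 0.2 × 3.2 = 0.64 pp.
Hours worked: 0.8 × 4 = 3.2 pp.
TFP growth = 5.1 − 3.84 = 1.26%.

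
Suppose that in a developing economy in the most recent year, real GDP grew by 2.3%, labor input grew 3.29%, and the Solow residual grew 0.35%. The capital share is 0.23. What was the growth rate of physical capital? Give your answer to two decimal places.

Labor's share = 1 − 0.23 = 0.77.
gY = gA + 0.77×3.29 + 0.23×g.
0.23×g = 2.3 − 0.35 − 2.5333 = -0.5833.
g = -0.5833 / 0.23 = -2.5361%.

-2.54%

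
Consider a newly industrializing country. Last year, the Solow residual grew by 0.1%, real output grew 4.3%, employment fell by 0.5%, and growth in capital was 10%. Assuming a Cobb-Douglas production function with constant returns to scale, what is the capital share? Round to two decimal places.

gY = gA + α·gK + (1−α)·gL, so gY − gA − gL = α(gK − gL).
4.3 − 0.1 + 0.5 = α × (10 − (-0.5)).
4.7 = 10.5 α, so α = 0.4476.

The capital share is 0.45.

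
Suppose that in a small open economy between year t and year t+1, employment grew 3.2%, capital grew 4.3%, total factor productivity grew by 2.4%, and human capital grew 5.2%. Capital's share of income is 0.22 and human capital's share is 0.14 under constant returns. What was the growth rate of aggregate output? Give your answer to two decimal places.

Labor's share = 1 − 0.22 − 0.14 = 0.64.
Capital: 0.22 × 4.3 = 0.946 pp.
Human capital: 0.14 × 5.2 = 0.728 pp.
Employment: 0.64 × 3.2 = 2.048 pp.
Output growth = 2.4 + 3.722 = 6.122%.

6.12%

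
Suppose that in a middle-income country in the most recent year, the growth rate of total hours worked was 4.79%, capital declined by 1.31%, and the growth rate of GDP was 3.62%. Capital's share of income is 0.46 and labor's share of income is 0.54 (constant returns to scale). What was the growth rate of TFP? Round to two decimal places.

TFP grew 1.64%.

Labor's share = 1 − 0.46 = 0.54.
Capital: 0.46 × (-1.31) = -0.6026 pp.
Total hours worked: 0.54 × 4.79 = 2.5866 pp.
TFP growth = 3.62 − 1.984 = 1.636%.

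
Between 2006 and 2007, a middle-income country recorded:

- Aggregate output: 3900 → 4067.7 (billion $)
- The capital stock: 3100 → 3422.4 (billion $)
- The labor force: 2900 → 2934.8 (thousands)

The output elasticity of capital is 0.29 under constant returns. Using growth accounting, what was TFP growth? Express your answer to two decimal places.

TFP grew 0.43%.

Aggregate output growth = (4067.7 − 3900) / 3900 = 4.3%.
The capital stock growth = (3422.4 − 3100) / 3100 = 10.4%.
The labor force growth = (2934.8 − 2900) / 2900 = 1.2%.
Labor's share = 1 − 0.29 = 0.71.
The capital stock: 0.29 × 10.4 = 3.016 pp.
The labor force: 0.71 × 1.2 = 0.852 pp.
TFP growth = 4.3 − 3.868 = 0.432%.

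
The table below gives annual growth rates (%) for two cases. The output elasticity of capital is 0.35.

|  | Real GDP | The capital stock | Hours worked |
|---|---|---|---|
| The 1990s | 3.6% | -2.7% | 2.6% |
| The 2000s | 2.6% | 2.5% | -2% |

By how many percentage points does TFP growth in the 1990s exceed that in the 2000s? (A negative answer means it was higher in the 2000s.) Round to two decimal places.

-0.17 percentage points

Labor's share = 1 − 0.35 = 0.65.
The 1990s: TFP = 3.6 + 0.945 − 1.69 = 2.855%.
The 2000s: TFP = 2.6 − 0.875 + 1.3 = 3.025%.
Difference = 2.855 − (3.025) = -0.17 pp.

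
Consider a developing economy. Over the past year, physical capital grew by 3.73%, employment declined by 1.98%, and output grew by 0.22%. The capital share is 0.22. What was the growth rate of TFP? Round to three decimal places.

TFP grew 0.944%.

Labor's share = 1 − 0.22 = 0.78.
Physical capital: 0.22 × 3.73 = 0.8206 pp.
Employment: 0.78 × (-1.98) = -1.5444 pp.
TFP growth = 0.22 + 0.7238 = 0.9438%.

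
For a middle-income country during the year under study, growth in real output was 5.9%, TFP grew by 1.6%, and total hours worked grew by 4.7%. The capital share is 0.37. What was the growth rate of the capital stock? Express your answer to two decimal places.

Labor's share = 1 − 0.37 = 0.63.
gY = gA + 0.63×4.7 + 0.37×g.
0.37×g = 5.9 − 1.6 − 2.961 = 1.339.
g = 1.339 / 0.37 = 3.6189%.

The capital stock growth was 3.62%.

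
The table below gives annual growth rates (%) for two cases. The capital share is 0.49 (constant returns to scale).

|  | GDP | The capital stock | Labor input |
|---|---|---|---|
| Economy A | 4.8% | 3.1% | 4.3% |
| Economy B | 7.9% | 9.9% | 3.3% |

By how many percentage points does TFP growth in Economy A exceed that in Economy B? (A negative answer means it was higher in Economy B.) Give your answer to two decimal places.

-0.28 percentage points

Labor's share = 1 − 0.49 = 0.51.
Economy A: TFP = 4.8 − 1.519 − 2.193 = 1.088%.
Economy B: TFP = 7.9 − 4.851 − 1.683 = 1.366%.
Difference = 1.088 − (1.366) = -0.278 pp.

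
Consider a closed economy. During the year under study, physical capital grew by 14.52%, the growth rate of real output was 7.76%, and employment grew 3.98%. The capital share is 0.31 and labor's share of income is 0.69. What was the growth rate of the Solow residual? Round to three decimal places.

0.513%

Labor's share = 1 − 0.31 = 0.69.
Physical capital: 0.31 × 14.52 = 4.5012 pp.
Employment: 0.69 × 3.98 = 2.7462 pp.
TFP growth = 7.76 − 7.2474 = 0.5126%.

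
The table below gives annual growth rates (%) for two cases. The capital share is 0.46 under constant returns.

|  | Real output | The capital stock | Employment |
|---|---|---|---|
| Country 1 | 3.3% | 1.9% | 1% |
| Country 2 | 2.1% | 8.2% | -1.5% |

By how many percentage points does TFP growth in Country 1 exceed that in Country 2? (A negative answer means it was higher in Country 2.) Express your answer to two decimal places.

Labor's share = 1 − 0.46 = 0.54.
Country 1: TFP = 3.3 − 0.874 − 0.54 = 1.886%.
Country 2: TFP = 2.1 − 3.772 + 0.81 = -0.862%.
Difference = 1.886 − (-0.862) = 2.748 pp.

2.75 percentage points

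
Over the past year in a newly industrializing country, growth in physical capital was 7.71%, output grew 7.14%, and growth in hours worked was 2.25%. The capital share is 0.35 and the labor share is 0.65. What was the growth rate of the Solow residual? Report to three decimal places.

Labor's share = 1 − 0.35 = 0.65.
Physical capital: 0.35 × 7.71 = 2.6985 pp.
Hours worked: 0.65 × 2.25 = 1.4625 pp.
TFP growth = 7.14 − 4.161 = 2.979%.

2.979%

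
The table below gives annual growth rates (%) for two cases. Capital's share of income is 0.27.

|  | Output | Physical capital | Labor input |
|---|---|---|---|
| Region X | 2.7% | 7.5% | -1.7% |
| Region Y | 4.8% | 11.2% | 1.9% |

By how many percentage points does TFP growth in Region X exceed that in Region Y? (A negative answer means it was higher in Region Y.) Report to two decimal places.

Labor's share = 1 − 0.27 = 0.73.
Region X: TFP = 2.7 − 2.025 + 1.241 = 1.916%.
Region Y: TFP = 4.8 − 3.024 − 1.387 = 0.389%.
Difference = 1.916 − (0.389) = 1.527 pp.

1.53 percentage points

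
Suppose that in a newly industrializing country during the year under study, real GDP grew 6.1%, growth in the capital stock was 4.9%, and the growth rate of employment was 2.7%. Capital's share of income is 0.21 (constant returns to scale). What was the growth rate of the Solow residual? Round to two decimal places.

Labor's share = 1 − 0.21 = 0.79.
The capital stock: 0.21 × 4.9 = 1.029 pp.
Employment: 0.79 × 2.7 = 2.133 pp.
TFP growth = 6.1 − 3.162 = 2.938%.

2.94%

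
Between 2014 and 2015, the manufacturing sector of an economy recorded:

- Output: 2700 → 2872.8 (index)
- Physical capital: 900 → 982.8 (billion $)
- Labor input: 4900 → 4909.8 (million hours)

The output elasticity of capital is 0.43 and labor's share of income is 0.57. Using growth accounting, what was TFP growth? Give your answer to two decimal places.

TFP growth was 2.33%.

Output growth = (2872.8 − 2700) / 2700 = 6.4%.
Physical capital growth = (982.8 − 900) / 900 = 9.2%.
Labor input growth = (4909.8 − 4900) / 4900 = 0.2%.
Labor's share = 1 − 0.43 = 0.57.
Physical capital: 0.43 × 9.2 = 3.956 pp.
Labor input: 0.57 × 0.2 = 0.114 pp.
TFP growth = 6.4 − 4.07 = 2.33%.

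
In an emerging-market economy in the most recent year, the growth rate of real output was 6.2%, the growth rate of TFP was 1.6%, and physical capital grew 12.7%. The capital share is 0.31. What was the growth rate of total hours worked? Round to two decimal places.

Labor's share = 1 − 0.31 = 0.69.
gY = gA + 0.31×12.7 + 0.69×g.
0.69×g = 6.2 − 1.6 − 3.937 = 0.663.
g = 0.663 / 0.69 = 0.9609%.

0.96%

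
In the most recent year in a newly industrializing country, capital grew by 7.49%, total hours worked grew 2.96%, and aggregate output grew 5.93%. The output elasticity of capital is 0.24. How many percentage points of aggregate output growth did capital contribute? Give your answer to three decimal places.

1.798

Contribution = share × growth = 0.24 × 7.49 = 1.7976 pp.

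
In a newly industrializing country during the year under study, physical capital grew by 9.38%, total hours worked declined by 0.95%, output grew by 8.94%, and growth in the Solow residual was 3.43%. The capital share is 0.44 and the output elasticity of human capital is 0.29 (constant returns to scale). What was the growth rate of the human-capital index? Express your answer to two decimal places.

The human-capital index grew 5.65%.

Labor's share = 1 − 0.44 − 0.29 = 0.27.
gY = gA + 0.44×9.38 + 0.27×(-0.95) + 0.29×g.
0.29×g = 8.94 − 3.43 − 3.8707 = 1.6393.
g = 1.6393 / 0.29 = 5.6528%.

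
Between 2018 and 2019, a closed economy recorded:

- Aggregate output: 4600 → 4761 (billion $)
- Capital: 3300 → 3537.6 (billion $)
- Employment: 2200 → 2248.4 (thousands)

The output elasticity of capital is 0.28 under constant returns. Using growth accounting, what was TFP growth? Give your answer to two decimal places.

Aggregate output growth = (4761 − 4600) / 4600 = 3.5%.
Capital growth = (3537.6 − 3300) / 3300 = 7.2%.
Employment growth = (2248.4 − 2200) / 2200 = 2.2%.
Labor's share = 1 − 0.28 = 0.72.
Capital: 0.28 × 7.2 = 2.016 pp.
Employment: 0.72 × 2.2 = 1.584 pp.
TFP growth = 3.5 − 3.6 = -0.1%.

-0.10%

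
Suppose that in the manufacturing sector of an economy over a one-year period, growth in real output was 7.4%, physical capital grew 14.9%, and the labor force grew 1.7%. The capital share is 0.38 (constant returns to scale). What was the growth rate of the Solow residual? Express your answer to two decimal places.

Labor's share = 1 − 0.38 = 0.62.
Physical capital: 0.38 × 14.9 = 5.662 pp.
The labor force: 0.62 × 1.7 = 1.054 pp.
TFP growth = 7.4 − 6.716 = 0.684%.

0.68%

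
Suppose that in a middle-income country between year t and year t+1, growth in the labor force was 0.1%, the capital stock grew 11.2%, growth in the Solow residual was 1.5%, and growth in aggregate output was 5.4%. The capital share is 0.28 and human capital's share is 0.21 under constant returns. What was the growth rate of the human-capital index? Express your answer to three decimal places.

3.395%

Labor's share = 1 − 0.28 − 0.21 = 0.51.
gY = gA + 0.28×11.2 + 0.51×0.1 + 0.21×g.
0.21×g = 5.4 − 1.5 − 3.187 = 0.713.
g = 0.713 / 0.21 = 3.39524%.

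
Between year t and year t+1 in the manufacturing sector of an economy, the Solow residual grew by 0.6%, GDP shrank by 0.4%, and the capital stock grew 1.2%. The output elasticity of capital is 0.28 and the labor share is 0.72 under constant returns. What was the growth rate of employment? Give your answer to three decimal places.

Labor's share = 1 − 0.28 = 0.72.
gY = gA + 0.28×1.2 + 0.72×g.
0.72×g = -0.4 − 0.6 − 0.336 = -1.336.
g = -1.336 / 0.72 = -1.85556%.

-1.856%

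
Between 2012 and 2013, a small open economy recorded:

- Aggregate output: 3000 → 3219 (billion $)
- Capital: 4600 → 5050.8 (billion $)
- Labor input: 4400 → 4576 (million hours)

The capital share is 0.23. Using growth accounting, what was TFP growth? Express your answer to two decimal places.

TFP grew 1.97%.

Aggregate output growth = (3219 − 3000) / 3000 = 7.3%.
Capital growth = (5050.8 − 4600) / 4600 = 9.8%.
Labor input growth = (4576 − 4400) / 4400 = 4%.
Labor's share = 1 − 0.23 = 0.77.
Capital: 0.23 × 9.8 = 2.254 pp.
Labor input: 0.77 × 4 = 3.08 pp.
TFP growth = 7.3 − 5.334 = 1.966%.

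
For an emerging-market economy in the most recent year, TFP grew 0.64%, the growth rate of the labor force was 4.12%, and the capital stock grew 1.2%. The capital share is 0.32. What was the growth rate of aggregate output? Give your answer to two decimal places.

Labor's share = 1 − 0.32 = 0.68.
The capital stock: 0.32 × 1.2 = 0.384 pp.
The labor force: 0.68 × 4.12 = 2.8016 pp.
Output growth = 0.64 + 3.1856 = 3.8256%.

Aggregate output grew 3.83%.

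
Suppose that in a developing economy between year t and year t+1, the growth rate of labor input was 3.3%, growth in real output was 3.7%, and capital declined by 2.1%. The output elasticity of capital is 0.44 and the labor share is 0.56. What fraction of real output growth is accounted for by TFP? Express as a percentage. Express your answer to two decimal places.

75.03%

Labor's share = 1 − 0.44 = 0.56.
Capital: 0.44 × (-2.1) = -0.924 pp.
Labor input: 0.56 × 3.3 = 1.848 pp.
TFP growth = 3.7 − 0.924 = 2.776%.
TFP share of growth = 2.776 / 3.7 × 100 = 75.027%.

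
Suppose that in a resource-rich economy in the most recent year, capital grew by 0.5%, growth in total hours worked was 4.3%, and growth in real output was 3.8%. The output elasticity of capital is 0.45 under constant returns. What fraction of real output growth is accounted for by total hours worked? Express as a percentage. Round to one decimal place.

Labor's share = 1 − 0.45 = 0.55.
Total hours worked contributed 0.55 × 4.3 = 2.365 pp.
Share of growth = 2.365 / 3.8 × 100 = 62.237%.

Total hours worked accounted for 62.2% of growth.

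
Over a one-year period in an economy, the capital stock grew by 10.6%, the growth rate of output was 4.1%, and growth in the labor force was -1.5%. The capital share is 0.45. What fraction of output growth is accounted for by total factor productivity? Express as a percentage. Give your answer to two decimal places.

Labor's share = 1 − 0.45 = 0.55.
The capital stock: 0.45 × 10.6 = 4.77 pp.
The labor force: 0.55 × (-1.5) = -0.825 pp.
TFP growth = 4.1 − 3.945 = 0.155%.
TFP share of growth = 0.155 / 4.1 × 100 = 3.7805%.

Total factor productivity accounted for 3.78% of growth.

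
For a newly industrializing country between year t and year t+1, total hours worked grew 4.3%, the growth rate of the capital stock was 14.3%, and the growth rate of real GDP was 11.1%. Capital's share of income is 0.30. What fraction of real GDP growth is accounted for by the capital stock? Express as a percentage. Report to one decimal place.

The capital stock accounted for 38.6% of growth.

The capital stock contributed 0.3 × 14.3 = 4.29 pp.
Share of growth = 4.29 / 11.1 × 100 = 38.649%.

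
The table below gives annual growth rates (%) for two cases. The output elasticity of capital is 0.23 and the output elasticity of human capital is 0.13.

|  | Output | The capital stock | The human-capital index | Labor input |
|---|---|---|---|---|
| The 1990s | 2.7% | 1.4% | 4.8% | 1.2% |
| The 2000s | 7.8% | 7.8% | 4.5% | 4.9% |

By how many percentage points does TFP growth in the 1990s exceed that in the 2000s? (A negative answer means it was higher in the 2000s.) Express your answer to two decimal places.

Labor's share = 1 − 0.23 − 0.13 = 0.64.
The 1990s: TFP = 2.7 − 0.322 − 0.624 − 0.768 = 0.986%.
The 2000s: TFP = 7.8 − 1.794 − 0.585 − 3.136 = 2.285%.
Difference = 0.986 − (2.285) = -1.299 pp.

-1.30 percentage points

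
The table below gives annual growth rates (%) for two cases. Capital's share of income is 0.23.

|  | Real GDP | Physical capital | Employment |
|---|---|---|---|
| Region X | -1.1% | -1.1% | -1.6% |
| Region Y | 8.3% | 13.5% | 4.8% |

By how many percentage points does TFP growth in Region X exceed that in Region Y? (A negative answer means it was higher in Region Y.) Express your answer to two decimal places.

Labor's share = 1 − 0.23 = 0.77.
Region X: TFP = -1.1 + 0.253 + 1.232 = 0.385%.
Region Y: TFP = 8.3 − 3.105 − 3.696 = 1.499%.
Difference = 0.385 − (1.499) = -1.114 pp.

-1.11 percentage points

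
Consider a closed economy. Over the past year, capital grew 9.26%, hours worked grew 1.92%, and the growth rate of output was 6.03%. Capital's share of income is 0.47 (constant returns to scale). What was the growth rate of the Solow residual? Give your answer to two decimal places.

Labor's share = 1 − 0.47 = 0.53.
Capital: 0.47 × 9.26 = 4.3522 pp.
Hours worked: 0.53 × 1.92 = 1.0176 pp.
TFP growth = 6.03 − 5.3698 = 0.6602%.

0.66%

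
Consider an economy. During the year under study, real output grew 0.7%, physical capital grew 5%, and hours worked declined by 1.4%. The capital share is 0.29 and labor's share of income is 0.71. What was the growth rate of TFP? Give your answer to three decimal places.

Labor's share = 1 − 0.29 = 0.71.
Physical capital: 0.29 × 5 = 1.45 pp.
Hours worked: 0.71 × (-1.4) = -0.994 pp.
TFP growth = 0.7 − 0.456 = 0.244%.

TFP grew 0.244%.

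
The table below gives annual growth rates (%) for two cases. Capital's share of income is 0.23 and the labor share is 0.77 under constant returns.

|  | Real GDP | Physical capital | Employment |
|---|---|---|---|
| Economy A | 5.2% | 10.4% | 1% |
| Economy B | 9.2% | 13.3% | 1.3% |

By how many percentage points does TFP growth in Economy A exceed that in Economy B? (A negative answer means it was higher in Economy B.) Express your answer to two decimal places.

-3.10 percentage points

Labor's share = 1 − 0.23 = 0.77.
Economy A: TFP = 5.2 − 2.392 − 0.77 = 2.038%.
Economy B: TFP = 9.2 − 3.059 − 1.001 = 5.14%.
Difference = 2.038 − (5.14) = -3.102 pp.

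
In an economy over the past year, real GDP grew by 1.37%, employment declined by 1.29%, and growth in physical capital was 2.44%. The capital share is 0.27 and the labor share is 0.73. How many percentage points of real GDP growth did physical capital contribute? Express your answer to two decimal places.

0.66

Contribution = share × growth = 0.27 × 2.44 = 0.6588 pp.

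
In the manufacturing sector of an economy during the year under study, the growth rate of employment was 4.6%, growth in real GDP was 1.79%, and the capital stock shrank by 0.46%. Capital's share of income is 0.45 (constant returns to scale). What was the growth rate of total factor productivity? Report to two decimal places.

-0.53%

Labor's share = 1 − 0.45 = 0.55.
The capital stock: 0.45 × (-0.46) = -0.207 pp.
Employment: 0.55 × 4.6 = 2.53 pp.
TFP growth = 1.79 − 2.323 = -0.533%.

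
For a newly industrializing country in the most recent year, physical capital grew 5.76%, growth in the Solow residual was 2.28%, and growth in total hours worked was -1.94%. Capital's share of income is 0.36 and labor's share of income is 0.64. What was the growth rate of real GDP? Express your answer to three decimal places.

Labor's share = 1 − 0.36 = 0.64.
Physical capital: 0.36 × 5.76 = 2.0736 pp.
Total hours worked: 0.64 × (-1.94) = -1.2416 pp.
Output growth = 2.28 + 0.832 = 3.112%.

Real GDP grew 3.112%.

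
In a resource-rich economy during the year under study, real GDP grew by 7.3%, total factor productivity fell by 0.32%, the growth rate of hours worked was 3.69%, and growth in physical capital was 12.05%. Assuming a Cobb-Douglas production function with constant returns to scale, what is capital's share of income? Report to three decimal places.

0.470

gY = gA + α·gK + (1−α)·gL, so gY − gA − gL = α(gK − gL).
7.3 + 0.32 − 3.69 = α × (12.05 − 3.69).
3.93 = 8.36 α, so α = 0.4701.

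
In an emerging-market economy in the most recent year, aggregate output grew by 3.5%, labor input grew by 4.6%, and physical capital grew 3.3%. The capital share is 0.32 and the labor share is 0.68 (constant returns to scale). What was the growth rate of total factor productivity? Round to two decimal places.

Labor's share = 1 − 0.32 = 0.68.
Physical capital: 0.32 × 3.3 = 1.056 pp.
Labor input: 0.68 × 4.6 = 3.128 pp.
TFP growth = 3.5 − 4.184 = -0.684%.

-0.68%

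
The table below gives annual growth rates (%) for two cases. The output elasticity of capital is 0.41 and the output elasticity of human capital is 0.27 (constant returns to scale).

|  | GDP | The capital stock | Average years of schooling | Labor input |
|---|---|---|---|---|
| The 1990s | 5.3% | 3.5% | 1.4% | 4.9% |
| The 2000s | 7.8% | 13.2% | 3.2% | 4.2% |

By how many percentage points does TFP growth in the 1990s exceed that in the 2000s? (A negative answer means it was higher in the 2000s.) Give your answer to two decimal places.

Labor's share = 1 − 0.41 − 0.27 = 0.32.
The 1990s: TFP = 5.3 − 1.435 − 0.378 − 1.568 = 1.919%.
The 2000s: TFP = 7.8 − 5.412 − 0.864 − 1.344 = 0.18%.
Difference = 1.919 − (0.18) = 1.739 pp.

1.74 percentage points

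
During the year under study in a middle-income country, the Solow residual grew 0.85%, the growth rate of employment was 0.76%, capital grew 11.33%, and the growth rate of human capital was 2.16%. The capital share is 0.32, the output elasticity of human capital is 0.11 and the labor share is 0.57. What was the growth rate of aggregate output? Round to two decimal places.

Labor's share = 1 − 0.32 − 0.11 = 0.57.
Capital: 0.32 × 11.33 = 3.6256 pp.
Human capital: 0.11 × 2.16 = 0.2376 pp.
Employment: 0.57 × 0.76 = 0.4332 pp.
Output growth = 0.85 + 4.2964 = 5.1464%.

5.15%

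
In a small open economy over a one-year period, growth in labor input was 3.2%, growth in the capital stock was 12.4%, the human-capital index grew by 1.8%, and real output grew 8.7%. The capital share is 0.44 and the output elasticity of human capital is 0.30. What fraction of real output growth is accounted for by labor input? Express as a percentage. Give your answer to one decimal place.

Labor's share = 1 − 0.44 − 0.3 = 0.26.
Labor input contributed 0.26 × 3.2 = 0.832 pp.
Share of growth = 0.832 / 8.7 × 100 = 9.563%.

9.6%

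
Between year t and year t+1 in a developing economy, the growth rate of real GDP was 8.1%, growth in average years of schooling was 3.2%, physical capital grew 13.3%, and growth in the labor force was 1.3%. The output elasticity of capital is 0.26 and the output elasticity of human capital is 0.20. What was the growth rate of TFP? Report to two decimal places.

3.30%

Labor's share = 1 − 0.26 − 0.2 = 0.54.
Physical capital: 0.26 × 13.3 = 3.458 pp.
Average years of schooling: 0.2 × 3.2 = 0.64 pp.
The labor force: 0.54 × 1.3 = 0.702 pp.
TFP growth = 8.1 − 4.8 = 3.3%.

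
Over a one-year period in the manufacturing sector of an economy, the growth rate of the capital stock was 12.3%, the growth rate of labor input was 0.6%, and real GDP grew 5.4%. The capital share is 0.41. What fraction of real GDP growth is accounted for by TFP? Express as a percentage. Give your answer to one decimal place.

0.1%

Labor's share = 1 − 0.41 = 0.59.
The capital stock: 0.41 × 12.3 = 5.043 pp.
Labor input: 0.59 × 0.6 = 0.354 pp.
TFP growth = 5.4 − 5.397 = 0.003%.
TFP share of growth = 0.003 / 5.4 × 100 = 0.056%.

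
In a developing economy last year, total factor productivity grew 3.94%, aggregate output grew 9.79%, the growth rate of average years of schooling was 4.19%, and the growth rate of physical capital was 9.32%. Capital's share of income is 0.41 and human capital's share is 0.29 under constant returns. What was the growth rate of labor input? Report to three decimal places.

2.712%

Labor's share = 1 − 0.41 − 0.29 = 0.3.
gY = gA + 0.41×9.32 + 0.29×4.19 + 0.3×g.
0.3×g = 9.79 − 3.94 − 5.0363 = 0.8137.
g = 0.8137 / 0.3 = 2.71233%.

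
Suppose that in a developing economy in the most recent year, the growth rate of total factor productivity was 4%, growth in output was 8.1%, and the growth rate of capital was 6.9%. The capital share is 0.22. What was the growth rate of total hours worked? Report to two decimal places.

Labor's share = 1 − 0.22 = 0.78.
gY = gA + 0.22×6.9 + 0.78×g.
0.78×g = 8.1 − 4 − 1.518 = 2.582.
g = 2.582 / 0.78 = 3.3103%.

3.31%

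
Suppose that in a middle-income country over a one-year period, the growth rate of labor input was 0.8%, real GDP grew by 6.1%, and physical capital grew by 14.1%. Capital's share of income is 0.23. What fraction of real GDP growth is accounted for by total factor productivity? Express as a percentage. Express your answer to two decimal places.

36.74%

Labor's share = 1 − 0.23 = 0.77.
Physical capital: 0.23 × 14.1 = 3.243 pp.
Labor input: 0.77 × 0.8 = 0.616 pp.
TFP growth = 6.1 − 3.859 = 2.241%.
TFP share of growth = 2.241 / 6.1 × 100 = 36.7377%.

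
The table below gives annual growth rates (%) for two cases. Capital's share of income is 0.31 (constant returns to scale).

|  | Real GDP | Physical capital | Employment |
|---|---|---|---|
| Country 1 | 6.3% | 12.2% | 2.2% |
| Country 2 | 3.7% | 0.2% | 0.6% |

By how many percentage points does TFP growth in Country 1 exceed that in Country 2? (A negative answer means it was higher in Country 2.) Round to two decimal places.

-2.22 percentage points

Labor's share = 1 − 0.31 = 0.69.
Country 1: TFP = 6.3 − 3.782 − 1.518 = 1%.
Country 2: TFP = 3.7 − 0.062 − 0.414 = 3.224%.
Difference = 1 − (3.224) = -2.224 pp.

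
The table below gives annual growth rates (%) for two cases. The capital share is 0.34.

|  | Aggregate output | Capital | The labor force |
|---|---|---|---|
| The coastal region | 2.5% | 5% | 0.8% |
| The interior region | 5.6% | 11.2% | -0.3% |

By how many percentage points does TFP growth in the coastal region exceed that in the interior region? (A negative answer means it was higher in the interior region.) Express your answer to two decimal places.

Labor's share = 1 − 0.34 = 0.66.
The coastal region: TFP = 2.5 − 1.7 − 0.528 = 0.272%.
The interior region: TFP = 5.6 − 3.808 + 0.198 = 1.99%.
Difference = 0.272 − (1.99) = -1.718 pp.

-1.72 percentage points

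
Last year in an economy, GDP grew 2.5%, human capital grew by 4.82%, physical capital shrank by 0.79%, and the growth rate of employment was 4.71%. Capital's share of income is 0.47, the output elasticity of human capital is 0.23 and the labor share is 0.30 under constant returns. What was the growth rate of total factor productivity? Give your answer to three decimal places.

Labor's share = 1 − 0.47 − 0.23 = 0.3.
Physical capital: 0.47 × (-0.79) = -0.3713 pp.
Human capital: 0.23 × 4.82 = 1.1086 pp.
Employment: 0.3 × 4.71 = 1.413 pp.
TFP growth = 2.5 − 2.1503 = 0.3497%.

0.350%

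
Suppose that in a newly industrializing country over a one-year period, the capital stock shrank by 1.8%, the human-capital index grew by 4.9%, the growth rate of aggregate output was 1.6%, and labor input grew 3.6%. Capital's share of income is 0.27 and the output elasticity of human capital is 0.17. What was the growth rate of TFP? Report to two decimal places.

-0.76%

Labor's share = 1 − 0.27 − 0.17 = 0.56.
The capital stock: 0.27 × (-1.8) = -0.486 pp.
The human-capital index: 0.17 × 4.9 = 0.833 pp.
Labor input: 0.56 × 3.6 = 2.016 pp.
TFP growth = 1.6 − 2.363 = -0.763%.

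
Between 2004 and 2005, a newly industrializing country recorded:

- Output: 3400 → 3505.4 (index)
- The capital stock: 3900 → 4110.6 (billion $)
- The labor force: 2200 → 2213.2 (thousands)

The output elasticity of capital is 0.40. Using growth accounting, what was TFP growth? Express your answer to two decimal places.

TFP growth was 0.58%.

Output growth = (3505.4 − 3400) / 3400 = 3.1%.
The capital stock growth = (4110.6 − 3900) / 3900 = 5.4%.
The labor force growth = (2213.2 − 2200) / 2200 = 0.6%.
Labor's share = 1 − 0.4 = 0.6.
The capital stock: 0.4 × 5.4 = 2.16 pp.
The labor force: 0.6 × 0.6 = 0.36 pp.
TFP growth = 3.1 − 2.52 = 0.58%.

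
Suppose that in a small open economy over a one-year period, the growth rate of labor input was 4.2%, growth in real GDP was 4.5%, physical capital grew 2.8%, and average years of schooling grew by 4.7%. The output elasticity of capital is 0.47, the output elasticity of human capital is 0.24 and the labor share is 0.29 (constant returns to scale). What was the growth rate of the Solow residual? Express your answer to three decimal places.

0.838%

Labor's share = 1 − 0.47 − 0.24 = 0.29.
Physical capital: 0.47 × 2.8 = 1.316 pp.
Average years of schooling: 0.24 × 4.7 = 1.128 pp.
Labor input: 0.29 × 4.2 = 1.218 pp.
TFP growth = 4.5 − 3.662 = 0.838%.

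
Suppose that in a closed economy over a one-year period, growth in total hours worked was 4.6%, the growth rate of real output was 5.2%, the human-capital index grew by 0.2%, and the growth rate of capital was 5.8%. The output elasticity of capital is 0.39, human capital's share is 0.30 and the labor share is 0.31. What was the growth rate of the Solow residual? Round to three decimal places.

Labor's share = 1 − 0.39 − 0.3 = 0.31.
Capital: 0.39 × 5.8 = 2.262 pp.
The human-capital index: 0.3 × 0.2 = 0.06 pp.
Total hours worked: 0.31 × 4.6 = 1.426 pp.
TFP growth = 5.2 − 3.748 = 1.452%.

The Solow residual grew 1.452%.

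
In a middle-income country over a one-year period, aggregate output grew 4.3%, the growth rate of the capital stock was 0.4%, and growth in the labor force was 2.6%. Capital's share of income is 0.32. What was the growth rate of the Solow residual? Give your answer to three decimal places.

Labor's share = 1 − 0.32 = 0.68.
The capital stock: 0.32 × 0.4 = 0.128 pp.
The labor force: 0.68 × 2.6 = 1.768 pp.
TFP growth = 4.3 − 1.896 = 2.404%.

The Solow residual grew 2.404%.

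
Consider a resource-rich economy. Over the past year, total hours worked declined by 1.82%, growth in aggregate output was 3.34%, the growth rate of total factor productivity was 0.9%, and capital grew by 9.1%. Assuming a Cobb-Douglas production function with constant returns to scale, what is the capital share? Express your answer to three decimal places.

α = 0.390

gY = gA + α·gK + (1−α)·gL, so gY − gA − gL = α(gK − gL).
3.34 − 0.9 + 1.82 = α × (9.1 − (-1.82)).
4.26 = 10.92 α, so α = 0.39011.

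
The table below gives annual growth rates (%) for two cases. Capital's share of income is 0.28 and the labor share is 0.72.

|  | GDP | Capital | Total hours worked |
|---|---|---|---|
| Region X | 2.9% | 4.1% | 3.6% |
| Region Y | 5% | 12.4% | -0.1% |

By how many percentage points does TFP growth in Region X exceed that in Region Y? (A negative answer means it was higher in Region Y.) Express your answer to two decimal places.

-2.44 percentage points

Labor's share = 1 − 0.28 = 0.72.
Region X: TFP = 2.9 − 1.148 − 2.592 = -0.84%.
Region Y: TFP = 5 − 3.472 + 0.072 = 1.6%.
Difference = -0.84 − (1.6) = -2.44 pp.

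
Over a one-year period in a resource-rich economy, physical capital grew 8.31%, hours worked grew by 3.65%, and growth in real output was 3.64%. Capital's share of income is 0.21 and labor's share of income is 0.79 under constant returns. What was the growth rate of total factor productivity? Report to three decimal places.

-0.989%

Labor's share = 1 − 0.21 = 0.79.
Physical capital: 0.21 × 8.31 = 1.7451 pp.
Hours worked: 0.79 × 3.65 = 2.8835 pp.
TFP growth = 3.64 − 4.6286 = -0.9886%.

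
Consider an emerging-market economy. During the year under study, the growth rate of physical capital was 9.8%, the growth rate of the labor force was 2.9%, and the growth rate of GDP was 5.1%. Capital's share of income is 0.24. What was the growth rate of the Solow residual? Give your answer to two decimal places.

0.54%

Labor's share = 1 − 0.24 = 0.76.
Physical capital: 0.24 × 9.8 = 2.352 pp.
The labor force: 0.76 × 2.9 = 2.204 pp.
TFP growth = 5.1 − 4.556 = 0.544%.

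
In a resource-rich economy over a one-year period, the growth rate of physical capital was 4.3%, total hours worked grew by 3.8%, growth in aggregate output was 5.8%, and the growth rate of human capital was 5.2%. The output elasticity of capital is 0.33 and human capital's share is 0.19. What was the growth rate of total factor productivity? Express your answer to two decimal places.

1.57%

Labor's share = 1 − 0.33 − 0.19 = 0.48.
Physical capital: 0.33 × 4.3 = 1.419 pp.
Human capital: 0.19 × 5.2 = 0.988 pp.
Total hours worked: 0.48 × 3.8 = 1.824 pp.
TFP growth = 5.8 − 4.231 = 1.569%.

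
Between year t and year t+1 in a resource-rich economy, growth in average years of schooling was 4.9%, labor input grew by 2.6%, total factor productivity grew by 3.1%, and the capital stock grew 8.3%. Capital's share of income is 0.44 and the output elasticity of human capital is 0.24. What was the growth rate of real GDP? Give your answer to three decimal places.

Labor's share = 1 − 0.44 − 0.24 = 0.32.
The capital stock: 0.44 × 8.3 = 3.652 pp.
Average years of schooling: 0.24 × 4.9 = 1.176 pp.
Labor input: 0.32 × 2.6 = 0.832 pp.
Output growth = 3.1 + 5.66 = 8.76%.

8.760%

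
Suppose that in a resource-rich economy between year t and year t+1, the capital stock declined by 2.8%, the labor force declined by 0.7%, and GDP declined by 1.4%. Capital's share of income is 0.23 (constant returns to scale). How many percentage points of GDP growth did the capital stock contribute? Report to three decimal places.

Contribution = share × growth = 0.23 × (-2.8) = -0.644 pp.

-0.644 pp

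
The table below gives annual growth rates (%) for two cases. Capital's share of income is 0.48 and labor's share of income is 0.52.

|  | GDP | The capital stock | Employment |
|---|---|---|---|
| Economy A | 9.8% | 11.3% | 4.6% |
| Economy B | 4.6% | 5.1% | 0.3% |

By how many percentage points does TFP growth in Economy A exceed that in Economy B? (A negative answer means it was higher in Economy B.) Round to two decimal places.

-0.01 percentage points

Labor's share = 1 − 0.48 = 0.52.
Economy A: TFP = 9.8 − 5.424 − 2.392 = 1.984%.
Economy B: TFP = 4.6 − 2.448 − 0.156 = 1.996%.
Difference = 1.984 − (1.996) = -0.012 pp.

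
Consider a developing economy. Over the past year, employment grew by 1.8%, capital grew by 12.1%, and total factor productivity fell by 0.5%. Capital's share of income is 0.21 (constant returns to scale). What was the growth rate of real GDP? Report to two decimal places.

3.46%

Labor's share = 1 − 0.21 = 0.79.
Capital: 0.21 × 12.1 = 2.541 pp.
Employment: 0.79 × 1.8 = 1.422 pp.
Output growth = -0.5 + 3.963 = 3.463%.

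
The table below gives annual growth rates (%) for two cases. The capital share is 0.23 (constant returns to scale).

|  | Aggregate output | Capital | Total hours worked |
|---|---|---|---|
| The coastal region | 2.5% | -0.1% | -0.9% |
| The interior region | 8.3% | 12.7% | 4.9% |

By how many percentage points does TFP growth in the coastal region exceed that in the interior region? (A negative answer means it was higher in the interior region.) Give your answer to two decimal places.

1.61 percentage points

Labor's share = 1 − 0.23 = 0.77.
The coastal region: TFP = 2.5 + 0.023 + 0.693 = 3.216%.
The interior region: TFP = 8.3 − 2.921 − 3.773 = 1.606%.
Difference = 3.216 − (1.606) = 1.61 pp.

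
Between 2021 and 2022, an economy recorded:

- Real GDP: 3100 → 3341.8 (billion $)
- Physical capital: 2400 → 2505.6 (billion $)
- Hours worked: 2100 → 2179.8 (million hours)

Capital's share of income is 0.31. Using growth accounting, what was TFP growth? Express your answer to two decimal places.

3.81%

Real GDP growth = (3341.8 − 3100) / 3100 = 7.8%.
Physical capital growth = (2505.6 − 2400) / 2400 = 4.4%.
Hours worked growth = (2179.8 − 2100) / 2100 = 3.8%.
Labor's share = 1 − 0.31 = 0.69.
Physical capital: 0.31 × 4.4 = 1.364 pp.
Hours worked: 0.69 × 3.8 = 2.622 pp.
TFP growth = 7.8 − 3.986 = 3.814%.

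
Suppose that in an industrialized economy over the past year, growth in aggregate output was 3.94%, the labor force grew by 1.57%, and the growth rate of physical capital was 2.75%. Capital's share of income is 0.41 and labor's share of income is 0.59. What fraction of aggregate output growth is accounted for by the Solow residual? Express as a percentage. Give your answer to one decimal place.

Labor's share = 1 − 0.41 = 0.59.
Physical capital: 0.41 × 2.75 = 1.1275 pp.
The labor force: 0.59 × 1.57 = 0.9263 pp.
TFP growth = 3.94 − 2.0538 = 1.8862%.
TFP share of growth = 1.8862 / 3.94 × 100 = 47.873%.

47.9%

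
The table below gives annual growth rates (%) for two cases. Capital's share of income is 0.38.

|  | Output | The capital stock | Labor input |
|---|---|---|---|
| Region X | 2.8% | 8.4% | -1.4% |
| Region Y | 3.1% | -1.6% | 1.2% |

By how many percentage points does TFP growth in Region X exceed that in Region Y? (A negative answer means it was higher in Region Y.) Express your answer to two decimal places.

Labor's share = 1 − 0.38 = 0.62.
Region X: TFP = 2.8 − 3.192 + 0.868 = 0.476%.
Region Y: TFP = 3.1 + 0.608 − 0.744 = 2.964%.
Difference = 0.476 − (2.964) = -2.488 pp.

-2.49 percentage points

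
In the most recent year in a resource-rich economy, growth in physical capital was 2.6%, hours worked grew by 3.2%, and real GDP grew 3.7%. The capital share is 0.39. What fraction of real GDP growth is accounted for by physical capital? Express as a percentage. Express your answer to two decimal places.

Physical capital contributed 0.39 × 2.6 = 1.014 pp.
Share of growth = 1.014 / 3.7 × 100 = 27.4054%.

Physical capital accounted for 27.41% of growth.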